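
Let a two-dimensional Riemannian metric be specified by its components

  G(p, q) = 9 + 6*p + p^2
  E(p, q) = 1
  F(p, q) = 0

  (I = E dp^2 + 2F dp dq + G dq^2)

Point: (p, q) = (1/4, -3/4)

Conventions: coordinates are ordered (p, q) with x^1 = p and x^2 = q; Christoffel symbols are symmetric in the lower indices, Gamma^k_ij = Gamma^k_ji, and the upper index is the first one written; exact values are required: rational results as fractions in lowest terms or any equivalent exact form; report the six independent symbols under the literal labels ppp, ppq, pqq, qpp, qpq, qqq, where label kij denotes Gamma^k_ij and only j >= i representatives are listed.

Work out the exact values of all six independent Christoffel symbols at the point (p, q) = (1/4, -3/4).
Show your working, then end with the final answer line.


E = 1, F = 0, G = 169/16 at the point
E_p = 0, E_q = 0, F_p = 0, F_q = 0, G_p = 13/2, G_q = 0
EG - F^2 = 169/16;  g^inv = (16/169) * [[169/16, 0], [0, 1]]
first-kind symbols [ij,l] = (1/2)(d_i g_jl + d_j g_il - d_l g_ij): [pp,p] = E_p/2 = 0, [pp,q] = F_p - E_q/2 = 0, [pq,p] = E_q/2 = 0, [pq,q] = G_p/2 = 13/4, [qq,p] = F_q - G_p/2 = -13/4, [qq,q] = G_q/2 = 0
Gamma^p_ij = (G*[ij,p] - F*[ij,q])/(EG - F^2), Gamma^q_ij = (E*[ij,q] - F*[ij,p])/(EG - F^2)

Answer: Gamma_ppp = 0, Gamma_ppq = 0, Gamma_pqq = -13/4, Gamma_qpp = 0, Gamma_qpq = 4/13, Gamma_qqq = 0


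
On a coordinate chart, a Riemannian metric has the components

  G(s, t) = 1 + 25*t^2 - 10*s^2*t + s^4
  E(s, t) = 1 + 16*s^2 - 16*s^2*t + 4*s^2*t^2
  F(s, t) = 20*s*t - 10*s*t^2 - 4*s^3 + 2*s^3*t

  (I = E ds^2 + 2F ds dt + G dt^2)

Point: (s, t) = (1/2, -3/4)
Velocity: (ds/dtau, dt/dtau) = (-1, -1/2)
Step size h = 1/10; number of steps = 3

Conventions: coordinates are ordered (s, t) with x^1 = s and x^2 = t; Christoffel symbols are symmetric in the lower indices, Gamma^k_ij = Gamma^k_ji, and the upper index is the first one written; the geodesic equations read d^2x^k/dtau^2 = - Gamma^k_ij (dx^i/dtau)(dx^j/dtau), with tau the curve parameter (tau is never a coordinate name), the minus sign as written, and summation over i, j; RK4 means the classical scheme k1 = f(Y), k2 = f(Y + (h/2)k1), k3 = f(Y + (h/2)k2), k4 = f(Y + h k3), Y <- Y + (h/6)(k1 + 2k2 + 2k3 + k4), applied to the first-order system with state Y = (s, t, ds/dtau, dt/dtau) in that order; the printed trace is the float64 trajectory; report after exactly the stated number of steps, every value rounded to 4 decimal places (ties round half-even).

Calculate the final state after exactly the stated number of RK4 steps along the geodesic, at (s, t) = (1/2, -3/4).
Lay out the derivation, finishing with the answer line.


f(Y) = (ds/dtau, dt/dtau, -Gamma^s_ij Y'^i Y'^j, -Gamma^t_ij Y'^i Y'^j) with the Gammas evaluated at the stage position; h = 0.100000; intermediate values shown to 6 dp
step 0: s = 0.5000, t = -0.7500, ds/dtau = -1.0000, dt/dtau = -0.5000
step 1:
  k1: at (s, t) = (0.500000, -0.750000), (ds/dtau, dt/dtau) = (-1.000000, -0.500000); Gamma_sss = 0.615776, Gamma_sst = -0.111959, Gamma_stt = 0.559796, Gamma_tss = -0.895674, Gamma_tst = 0.162850, Gamma_ttt = -0.814249; k1 = (-1.000000, -0.500000, -0.643766, 0.936387)
  k2: at (s, t) = (0.450000, -0.775000), (ds/dtau, dt/dtau) = (-1.032188, -0.453181); Gamma_sss = 0.580850, Gamma_sst = -0.094192, Gamma_stt = 0.523288, Gamma_tss = -0.948315, Gamma_tst = 0.153781, Gamma_ttt = -0.854338; k2 = (-1.032188, -0.453181, -0.638194, 1.041937)
  k3: at (s, t) = (0.448391, -0.772659), (ds/dtau, dt/dtau) = (-1.031910, -0.447903); Gamma_sss = 0.581747, Gamma_sst = -0.094079, Gamma_stt = 0.524539, Gamma_tss = -0.950916, Gamma_tst = 0.153781, Gamma_ttt = -0.857405; k3 = (-1.031910, -0.447903, -0.637732, 1.042428)
  k4: at (s, t) = (0.396809, -0.794790), (ds/dtau, dt/dtau) = (-1.063773, -0.395757); Gamma_sss = 0.539309, Gamma_sst = -0.076572, Gamma_stt = 0.482424, Gamma_tss = -1.004559, Gamma_tst = 0.142629, Gamma_ttt = -0.898599; k4 = (-1.063773, -0.395757, -0.621376, 1.157422)
  Y <- Y + (h/6)(k1 + 2k2 + 2k3 + k4): s = 0.3968, t = -0.7950, ds/dtau = -1.0636, dt/dtau = -0.3956
step 2:
  k1: at (s, t) = (0.396801, -0.794965), (ds/dtau, dt/dtau) = (-1.063617, -0.395624); Gamma_sss = 0.539187, Gamma_sst = -0.076548, Gamma_stt = 0.482285, Gamma_tss = -1.004502, Gamma_tst = 0.142609, Gamma_ttt = -0.898492; k1 = (-1.063617, -0.395624, -0.621037, 1.156986)
  k2: at (s, t) = (0.343620, -0.814747), (ds/dtau, dt/dtau) = (-1.094668, -0.337775); Gamma_sss = 0.488040, Gamma_sst = -0.059579, Gamma_stt = 0.433467, Gamma_tss = -1.057570, Gamma_tst = 0.129106, Gamma_ttt = -0.939312; k2 = (-1.094668, -0.337775, -0.590214, 1.278979)
  k3: at (s, t) = (0.342067, -0.811854), (ds/dtau, dt/dtau) = (-1.093127, -0.331675); Gamma_sss = 0.488587, Gamma_sst = -0.059438, Gamma_stt = 0.434400, Gamma_tss = -1.060713, Gamma_tst = 0.129038, Gamma_ttt = -0.943072; k3 = (-1.093127, -0.331675, -0.588514, 1.277652)
  k4: at (s, t) = (0.287488, -0.828133), (ds/dtau, dt/dtau) = (-1.122468, -0.267859); Gamma_sss = 0.428186, Gamma_sst = -0.043526, Gamma_stt = 0.378506, Gamma_tss = -1.112082, Gamma_tst = 0.113046, Gamma_ttt = -0.983053; k4 = (-1.122468, -0.267859, -0.540470, 1.403705)
  Y <- Y + (h/6)(k1 + 2k2 + 2k3 + k4): s = 0.2874, t = -0.8283, ds/dtau = -1.1223, dt/dtau = -0.2677
step 3:
  k1: at (s, t) = (0.287439, -0.828338), (ds/dtau, dt/dtau) = (-1.122266, -0.267725); Gamma_sss = 0.428018, Gamma_sst = -0.043499, Gamma_stt = 0.378330, Gamma_tss = -1.112015, Gamma_tst = 0.113012, Gamma_ttt = -0.982922; k1 = (-1.122266, -0.267725, -0.540059, 1.403103)
  k2: at (s, t) = (0.231326, -0.841725), (ds/dtau, dt/dtau) = (-1.149269, -0.197570); Gamma_sss = 0.357619, Gamma_sst = -0.029111, Gamma_stt = 0.314614, Gamma_tss = -1.159341, Gamma_tst = 0.094374, Gamma_ttt = -1.019927; k2 = (-1.149269, -0.197570, -0.471410, 1.528234)
  k3: at (s, t) = (0.229976, -0.838217), (ds/dtau, dt/dtau) = (-1.145836, -0.191313); Gamma_sss = 0.357716, Gamma_sst = -0.028985, Gamma_stt = 0.315088, Gamma_tss = -1.162928, Gamma_tst = 0.094230, Gamma_ttt = -1.024348; k3 = (-1.145836, -0.191313, -0.468484, 1.523036)
  k4: at (s, t) = (0.172856, -0.847470), (ds/dtau, dt/dtau) = (-1.169114, -0.115422); Gamma_sss = 0.277829, Gamma_sst = -0.016866, Gamma_stt = 0.243926, Gamma_tss = -1.204345, Gamma_tst = 0.073110, Gamma_ttt = -1.057381; k4 = (-1.169114, -0.115422, -0.378442, 1.640488)
  Y <- Y + (h/6)(k1 + 2k2 + 2k3 + k4): s = 0.1727, t = -0.8477, ds/dtau = -1.1689, dt/dtau = -0.1153

Answer: s = 0.1727, t = -0.8477, ds/dtau = -1.1689, dt/dtau = -0.1153


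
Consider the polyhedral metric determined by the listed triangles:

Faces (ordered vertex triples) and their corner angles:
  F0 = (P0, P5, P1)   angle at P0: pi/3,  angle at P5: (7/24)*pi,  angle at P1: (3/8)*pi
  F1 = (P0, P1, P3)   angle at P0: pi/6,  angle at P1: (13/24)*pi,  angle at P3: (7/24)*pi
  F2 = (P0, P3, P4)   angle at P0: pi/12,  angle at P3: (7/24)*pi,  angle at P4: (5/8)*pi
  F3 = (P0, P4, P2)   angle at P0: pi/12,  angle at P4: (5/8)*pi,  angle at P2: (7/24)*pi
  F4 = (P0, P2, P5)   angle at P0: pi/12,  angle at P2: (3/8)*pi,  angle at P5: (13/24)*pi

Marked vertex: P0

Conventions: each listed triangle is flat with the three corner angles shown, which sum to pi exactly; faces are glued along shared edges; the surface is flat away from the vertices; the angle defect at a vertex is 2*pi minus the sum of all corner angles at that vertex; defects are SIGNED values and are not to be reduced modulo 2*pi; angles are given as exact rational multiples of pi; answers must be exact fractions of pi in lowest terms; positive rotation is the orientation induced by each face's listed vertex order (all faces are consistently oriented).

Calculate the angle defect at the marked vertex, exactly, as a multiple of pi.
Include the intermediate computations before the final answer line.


Sum of corner angles at P0: (3/4)*pi
defect = 2*pi - (3/4)*pi

Answer: defect(P0) = (5/4)*pi


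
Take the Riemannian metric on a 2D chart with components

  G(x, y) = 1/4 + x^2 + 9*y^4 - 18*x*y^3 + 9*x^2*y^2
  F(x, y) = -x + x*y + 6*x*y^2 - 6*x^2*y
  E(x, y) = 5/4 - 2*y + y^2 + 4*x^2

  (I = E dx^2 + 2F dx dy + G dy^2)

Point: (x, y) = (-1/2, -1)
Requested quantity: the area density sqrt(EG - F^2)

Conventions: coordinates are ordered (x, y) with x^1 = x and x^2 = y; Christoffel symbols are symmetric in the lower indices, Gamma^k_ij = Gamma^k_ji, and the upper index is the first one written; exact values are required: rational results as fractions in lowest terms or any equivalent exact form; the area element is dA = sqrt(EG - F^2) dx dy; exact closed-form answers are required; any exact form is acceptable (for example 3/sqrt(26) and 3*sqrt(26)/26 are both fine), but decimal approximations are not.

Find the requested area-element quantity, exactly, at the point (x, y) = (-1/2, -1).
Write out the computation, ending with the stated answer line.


E = 21/4, F = -1/2, G = 11/4; EG - F^2 = 227/16

Answer: sqrt(EG - F^2) = sqrt(227)/4


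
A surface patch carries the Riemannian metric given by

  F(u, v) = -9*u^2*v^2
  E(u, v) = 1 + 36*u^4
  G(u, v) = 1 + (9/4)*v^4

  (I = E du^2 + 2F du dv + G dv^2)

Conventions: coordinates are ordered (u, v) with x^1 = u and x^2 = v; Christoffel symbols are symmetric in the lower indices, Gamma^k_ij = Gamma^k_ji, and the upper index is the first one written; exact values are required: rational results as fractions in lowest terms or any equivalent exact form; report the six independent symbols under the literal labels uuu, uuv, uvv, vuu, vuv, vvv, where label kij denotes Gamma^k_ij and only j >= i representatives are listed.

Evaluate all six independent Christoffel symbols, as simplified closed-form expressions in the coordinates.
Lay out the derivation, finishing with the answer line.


E = 1 + 36*u^4; F = -9*u^2*v^2; G = 1 + (9/4)*v^4
Gamma^k_ij = (1/2) g^{kl} (d_i g_jl + d_j g_il - d_l g_ij), with g^inv = (1/(EG-F^2)) [[G, -F], [-F, E]]
first partials: E_u = 144*u^3, E_v = 0, F_u = -18*u*v^2, F_v = -18*u^2*v, G_u = 0, G_v = 9*v^3
D = EG - F^2 = 1 + (9/4)*v^4 + 36*u^4
expanded: Gamma^u_uu = (G E_u - 2F F_u + F E_v)/(2D), Gamma^u_uv = (G E_v - F G_u)/(2D), Gamma^u_vv = (2G F_v - G G_u - F G_v)/(2D), Gamma^v_uu = (2E F_u - E E_v - F E_u)/(2D), Gamma^v_uv = (E G_u - F E_v)/(2D), Gamma^v_vv = (E G_v - 2F F_v + F G_u)/(2D); substitute and cancel common factors

Answer: Gamma_uuu = 288*u^3/(144*u^4 + 9*v^4 + 4), Gamma_uuv = 0, Gamma_uvv = -72*u^2*v/(144*u^4 + 9*v^4 + 4), Gamma_vuu = -72*u*v^2/(144*u^4 + 9*v^4 + 4), Gamma_vuv = 0, Gamma_vvv = 18*v^3/(144*u^4 + 9*v^4 + 4)


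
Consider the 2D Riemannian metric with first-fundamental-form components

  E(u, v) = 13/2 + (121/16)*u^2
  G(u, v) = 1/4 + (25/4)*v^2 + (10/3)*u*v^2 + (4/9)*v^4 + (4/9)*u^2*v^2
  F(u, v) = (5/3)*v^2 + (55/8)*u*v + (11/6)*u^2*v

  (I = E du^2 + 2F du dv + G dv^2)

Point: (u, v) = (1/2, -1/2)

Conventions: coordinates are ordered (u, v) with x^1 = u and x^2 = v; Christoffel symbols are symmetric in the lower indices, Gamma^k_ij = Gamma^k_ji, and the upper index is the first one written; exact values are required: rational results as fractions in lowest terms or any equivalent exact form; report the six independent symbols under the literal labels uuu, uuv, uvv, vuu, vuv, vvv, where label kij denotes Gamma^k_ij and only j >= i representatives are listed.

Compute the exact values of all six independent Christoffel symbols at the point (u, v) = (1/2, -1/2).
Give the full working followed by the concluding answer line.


E = 537/64, F = -49/32, G = 329/144 at the point
E_u = 121/16, E_v = 0, F_u = -209/48, F_v = 107/48, G_u = 17/18, G_v = -33/4
EG - F^2 = 6461/384;  g^inv = (384/6461) * [[329/144, 49/32], [49/32, 537/64]]
first-kind symbols [ij,l] = (1/2)(d_i g_jl + d_j g_il - d_l g_ij): [uu,u] = E_u/2 = 121/32, [uu,v] = F_u - E_v/2 = -209/48, [uv,u] = E_v/2 = 0, [uv,v] = G_u/2 = 17/36, [vv,u] = F_v - G_u/2 = 253/144, [vv,v] = G_v/2 = -33/8
Gamma^u_ij = (G*[ij,u] - F*[ij,v])/(EG - F^2), Gamma^v_ij = (E*[ij,v] - F*[ij,u])/(EG - F^2)

Answer: Gamma_uuu = 649/5538, Gamma_uuv = 119/2769, Gamma_uvv = -3410/24921, Gamma_vuu = -47223/25844, Gamma_vuv = 3043/12922, Gamma_vvv = -36773/19383


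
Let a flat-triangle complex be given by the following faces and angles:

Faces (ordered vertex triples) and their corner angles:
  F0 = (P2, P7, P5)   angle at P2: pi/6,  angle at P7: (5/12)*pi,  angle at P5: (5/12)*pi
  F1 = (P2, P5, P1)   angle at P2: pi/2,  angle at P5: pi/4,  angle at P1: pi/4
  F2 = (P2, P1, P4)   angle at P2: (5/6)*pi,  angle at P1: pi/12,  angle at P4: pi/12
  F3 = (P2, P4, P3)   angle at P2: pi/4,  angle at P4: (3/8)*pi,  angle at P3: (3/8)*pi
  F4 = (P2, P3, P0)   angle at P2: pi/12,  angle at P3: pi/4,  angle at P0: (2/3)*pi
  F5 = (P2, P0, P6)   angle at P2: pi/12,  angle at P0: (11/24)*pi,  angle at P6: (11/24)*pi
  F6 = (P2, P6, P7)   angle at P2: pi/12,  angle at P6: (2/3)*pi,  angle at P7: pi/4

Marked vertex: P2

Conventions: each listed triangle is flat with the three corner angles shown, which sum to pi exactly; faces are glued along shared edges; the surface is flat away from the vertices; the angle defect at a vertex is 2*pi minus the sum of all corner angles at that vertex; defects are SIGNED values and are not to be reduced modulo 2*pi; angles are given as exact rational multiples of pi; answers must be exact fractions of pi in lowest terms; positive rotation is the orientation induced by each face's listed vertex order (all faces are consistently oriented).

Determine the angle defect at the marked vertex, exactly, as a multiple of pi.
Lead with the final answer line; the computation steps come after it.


Answer: defect(P2) = 0

Sum of corner angles at P2: 2*pi
defect = 2*pi - 2*pi


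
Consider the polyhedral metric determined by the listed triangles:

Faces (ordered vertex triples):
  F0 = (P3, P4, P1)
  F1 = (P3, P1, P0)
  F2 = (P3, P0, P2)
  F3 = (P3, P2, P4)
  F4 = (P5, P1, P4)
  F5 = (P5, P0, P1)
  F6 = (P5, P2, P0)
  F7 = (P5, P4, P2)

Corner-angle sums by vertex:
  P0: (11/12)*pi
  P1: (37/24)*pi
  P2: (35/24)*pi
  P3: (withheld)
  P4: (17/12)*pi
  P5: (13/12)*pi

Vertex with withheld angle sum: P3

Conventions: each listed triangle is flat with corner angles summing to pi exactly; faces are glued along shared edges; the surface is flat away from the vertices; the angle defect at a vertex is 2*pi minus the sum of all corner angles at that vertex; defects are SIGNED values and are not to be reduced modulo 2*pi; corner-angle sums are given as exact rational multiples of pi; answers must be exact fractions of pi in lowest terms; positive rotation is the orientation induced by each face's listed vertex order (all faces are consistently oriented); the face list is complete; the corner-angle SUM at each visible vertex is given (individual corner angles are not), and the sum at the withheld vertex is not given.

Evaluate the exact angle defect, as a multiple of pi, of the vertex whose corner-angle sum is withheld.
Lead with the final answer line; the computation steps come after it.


Answer: defect(P3) = (5/12)*pi

V = 6, E = 12, F = 8; chi = V - E + F = 2
Gauss-Bonnet: total defect = 2*pi*chi = 4*pi; visible defects sum to (43/12)*pi


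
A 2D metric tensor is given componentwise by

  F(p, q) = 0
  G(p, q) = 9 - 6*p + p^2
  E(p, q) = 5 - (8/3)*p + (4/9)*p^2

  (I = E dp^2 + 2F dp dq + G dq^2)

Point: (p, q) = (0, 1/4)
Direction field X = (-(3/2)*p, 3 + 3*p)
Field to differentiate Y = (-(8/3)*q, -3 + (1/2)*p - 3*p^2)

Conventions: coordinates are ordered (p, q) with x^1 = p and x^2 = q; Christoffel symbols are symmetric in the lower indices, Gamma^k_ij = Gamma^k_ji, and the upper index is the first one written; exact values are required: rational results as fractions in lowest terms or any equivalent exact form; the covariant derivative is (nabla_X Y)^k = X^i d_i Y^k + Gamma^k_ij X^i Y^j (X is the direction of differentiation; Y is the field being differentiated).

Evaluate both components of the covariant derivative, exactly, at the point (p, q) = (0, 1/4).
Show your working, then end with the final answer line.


E = 5, F = 0, G = 9 at the point
E_p = -8/3, E_q = 0, F_p = 0, F_q = 0, G_p = -6, G_q = 0
EG - F^2 = 45;  g^inv = (1/45) * [[9, 0], [0, 5]]
first-kind symbols [ij,l] = (1/2)(d_i g_jl + d_j g_il - d_l g_ij): [pp,p] = E_p/2 = -4/3, [pp,q] = F_p - E_q/2 = 0, [pq,p] = E_q/2 = 0, [pq,q] = G_p/2 = -3, [qq,p] = F_q - G_p/2 = 3, [qq,q] = G_q/2 = 0
Gamma^p_ij = (G*[ij,p] - F*[ij,q])/(EG - F^2), Gamma^q_ij = (E*[ij,q] - F*[ij,p])/(EG - F^2)
Gamma_ppp = -4/15, Gamma_ppq = 0, Gamma_pqq = 3/5, Gamma_qpp = 0, Gamma_qpq = -1/3, Gamma_qqq = 0
X = (0, 3), Y = (-2/3, -3) at the point

Answer: (nabla_X Y)^p = -67/5, (nabla_X Y)^q = 2/3


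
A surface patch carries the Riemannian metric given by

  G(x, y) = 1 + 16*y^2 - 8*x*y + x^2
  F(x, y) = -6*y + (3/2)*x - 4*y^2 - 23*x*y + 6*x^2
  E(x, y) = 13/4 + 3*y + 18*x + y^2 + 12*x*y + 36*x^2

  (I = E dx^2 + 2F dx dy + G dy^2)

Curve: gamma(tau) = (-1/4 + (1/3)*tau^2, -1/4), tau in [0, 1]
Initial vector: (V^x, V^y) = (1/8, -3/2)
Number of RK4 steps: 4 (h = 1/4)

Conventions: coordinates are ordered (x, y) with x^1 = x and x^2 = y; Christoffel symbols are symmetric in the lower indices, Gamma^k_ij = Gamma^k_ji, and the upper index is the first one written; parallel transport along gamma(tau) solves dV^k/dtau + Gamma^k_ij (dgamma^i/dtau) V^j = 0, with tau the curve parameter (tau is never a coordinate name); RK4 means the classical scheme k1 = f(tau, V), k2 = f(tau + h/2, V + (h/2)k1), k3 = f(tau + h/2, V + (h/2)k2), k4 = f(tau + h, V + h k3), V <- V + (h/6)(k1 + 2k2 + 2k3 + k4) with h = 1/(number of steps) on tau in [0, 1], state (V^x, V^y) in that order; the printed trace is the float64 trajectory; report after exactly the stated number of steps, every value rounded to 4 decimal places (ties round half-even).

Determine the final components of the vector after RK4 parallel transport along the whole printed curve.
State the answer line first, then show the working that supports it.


Answer: V^x = 0.1672, V^y = -1.4212

gamma'(tau) = ((2/3)*tau, 0); f(tau, V)^k = -Gamma^k_ij(gamma(tau)) gamma'^i(tau) V^j; h = 1/4; intermediate values shown to 6 dp
curve data and Christoffel symbols at the stage parameters:
  tau = 0.000000: gamma = (-0.250000, -0.250000), gamma' = (0.000000, 0.000000); Gamma_xxx = -0.923077, Gamma_xxy = -0.153846, Gamma_xyy = 0.615385, Gamma_yxx = 2.769231, Gamma_yxy = 0.461538, Gamma_yyy = -1.846154
  tau = 0.125000: gamma = (-0.244792, -0.250000), gamma' = (0.083333, 0.000000); Gamma_xxx = -0.811091, Gamma_xxy = -0.135182, Gamma_xyy = 0.540727, Gamma_yxx = 2.800194, Gamma_yxy = 0.466699, Gamma_yyy = -1.866796
  tau = 0.250000: gamma = (-0.229167, -0.250000), gamma' = (0.166667, 0.000000); Gamma_xxx = -0.465894, Gamma_xxy = -0.077649, Gamma_xyy = 0.310596, Gamma_yxx = 2.873012, Gamma_yxy = 0.478835, Gamma_yyy = -1.915341
  tau = 0.375000: gamma = (-0.203125, -0.250000), gamma' = (0.250000, 0.000000); Gamma_xxx = 0.114610, Gamma_xxy = 0.019102, Gamma_xyy = -0.076407, Gamma_yxx = 2.922549, Gamma_yxy = 0.487091, Gamma_yyy = -1.948366
  tau = 0.500000: gamma = (-0.166667, -0.250000), gamma' = (0.333333, 0.000000); Gamma_xxx = 0.853755, Gamma_xxy = 0.142292, Gamma_xyy = -0.569170, Gamma_yxx = 2.845850, Gamma_yxy = 0.474308, Gamma_yyy = -1.897233
  tau = 0.625000: gamma = (-0.119792, -0.250000), gamma' = (0.416667, 0.000000); Gamma_xxx = 1.549592, Gamma_xxy = 0.258265, Gamma_xyy = -1.033061, Gamma_yxx = 2.567461, Gamma_yxy = 0.427910, Gamma_yyy = -1.711641
  tau = 0.750000: gamma = (-0.062500, -0.250000), gamma' = (0.500000, 0.000000); Gamma_xxx = 1.985229, Gamma_xxy = 0.330871, Gamma_xyy = -1.323486, Gamma_yxx = 2.127031, Gamma_yxy = 0.354505, Gamma_yyy = -1.418021
  tau = 0.875000: gamma = (0.005208, -0.250000), gamma' = (0.583333, 0.000000); Gamma_xxx = 2.104985, Gamma_xxy = 0.350831, Gamma_xyy = -1.403323, Gamma_yxx = 1.651472, Gamma_yxy = 0.275245, Gamma_yyy = -1.100981
  tau = 1.000000: gamma = (0.083333, -0.250000), gamma' = (0.666667, 0.000000); Gamma_xxx = 2.005305, Gamma_xxy = 0.334218, Gamma_xyy = -1.336870, Gamma_yxx = 1.241379, Gamma_yxy = 0.206897, Gamma_yyy = -0.827586
step 0: V^x = 0.1250, V^y = -1.5000
step 1: k1 = (0.000000, 0.000000), k2 = (-0.008449, 0.029169), k3 = (-0.008479, 0.029273), k4 = (-0.009776, 0.060285); V <- V + (h/6)(k1 + 2k2 + 2k3 + k4): V^x = 0.1232, V^y = -1.4926
step 2: k1 = (-0.009752, 0.060136), k2 = (0.003597, 0.091734), k3 = (0.003531, 0.090034), k4 = (0.034422, 0.114739); V <- V + (h/6)(k1 + 2k2 + 2k3 + k4): V^x = 0.1248, V^y = -1.4702
step 3: k1 = (0.034215, 0.114049), k2 = (0.073330, 0.121499), k3 = (0.070073, 0.116102), k4 = (0.097148, 0.104087); V <- V + (h/6)(k1 + 2k2 + 2k3 + k4): V^x = 0.1422, V^y = -1.4413
step 4: k1 = (0.097264, 0.104212), k2 = (0.102726, 0.080594), k3 = (0.102492, 0.080410), k4 = (0.092264, 0.057116); V <- V + (h/6)(k1 + 2k2 + 2k3 + k4): V^x = 0.1672, V^y = -1.4212


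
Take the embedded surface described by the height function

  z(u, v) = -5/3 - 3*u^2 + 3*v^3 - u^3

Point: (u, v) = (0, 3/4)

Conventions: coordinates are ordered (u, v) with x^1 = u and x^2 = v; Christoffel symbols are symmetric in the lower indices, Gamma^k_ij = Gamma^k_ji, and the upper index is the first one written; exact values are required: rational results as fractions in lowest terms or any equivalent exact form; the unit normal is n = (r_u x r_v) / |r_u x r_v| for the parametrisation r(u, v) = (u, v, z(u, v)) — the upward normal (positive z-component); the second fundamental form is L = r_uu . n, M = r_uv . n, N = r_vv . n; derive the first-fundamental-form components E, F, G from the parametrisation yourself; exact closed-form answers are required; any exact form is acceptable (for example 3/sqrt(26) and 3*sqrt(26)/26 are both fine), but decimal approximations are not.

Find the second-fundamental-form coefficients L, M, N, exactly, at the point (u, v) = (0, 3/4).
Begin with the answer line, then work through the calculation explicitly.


Answer: L = -96*sqrt(6817)/6817, M = 0, N = 216*sqrt(6817)/6817

z_u = 0, z_v = 81/16, z_uu = -6, z_uv = 0, z_vv = 27/2
E = 1, F = 0, G = 6817/256; answer radicand W^2 = 6817/256
unnormalised second-form numerators: l = -6, m = 0, n = 27/2; L = l/sqrt(6817/256), and similarly M = m/sqrt(W^2), N = n/sqrt(W^2)


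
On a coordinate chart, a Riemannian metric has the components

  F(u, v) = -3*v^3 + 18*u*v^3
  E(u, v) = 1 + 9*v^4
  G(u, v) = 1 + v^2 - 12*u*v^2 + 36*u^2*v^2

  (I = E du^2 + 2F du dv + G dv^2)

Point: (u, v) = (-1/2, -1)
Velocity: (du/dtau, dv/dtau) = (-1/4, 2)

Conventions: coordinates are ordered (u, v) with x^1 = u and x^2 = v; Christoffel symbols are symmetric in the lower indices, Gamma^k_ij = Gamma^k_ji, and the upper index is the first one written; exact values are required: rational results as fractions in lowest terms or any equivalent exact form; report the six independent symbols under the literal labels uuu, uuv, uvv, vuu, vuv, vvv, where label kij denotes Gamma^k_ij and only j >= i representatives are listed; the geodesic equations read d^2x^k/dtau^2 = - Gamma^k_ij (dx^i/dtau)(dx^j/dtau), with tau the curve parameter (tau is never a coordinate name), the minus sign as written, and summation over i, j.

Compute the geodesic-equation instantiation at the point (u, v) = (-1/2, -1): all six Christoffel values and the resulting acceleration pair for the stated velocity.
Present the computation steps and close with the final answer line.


E = 10, F = 12, G = 17 at the point
E_u = 0, E_v = -36, F_u = -18, F_v = -36, G_u = -48, G_v = -32
EG - F^2 = 26;  g^inv = (1/26) * [[17, -12], [-12, 10]]
first-kind symbols [ij,l] = (1/2)(d_i g_jl + d_j g_il - d_l g_ij): [uu,u] = E_u/2 = 0, [uu,v] = F_u - E_v/2 = 0, [uv,u] = E_v/2 = -18, [uv,v] = G_u/2 = -24, [vv,u] = F_v - G_u/2 = -12, [vv,v] = G_v/2 = -16
Gamma^u_ij = (G*[ij,u] - F*[ij,v])/(EG - F^2), Gamma^v_ij = (E*[ij,v] - F*[ij,u])/(EG - F^2)
Gamma_uuu = 0, Gamma_uuv = -9/13, Gamma_uvv = -6/13, Gamma_vuu = 0, Gamma_vuv = -12/13, Gamma_vvv = -8/13
d^2u/dtau^2 = -(Gamma_uuu*(-1/4)^2 + 2*Gamma_uuv*(-1/4)*(2) + Gamma_uvv*(2)^2) = 15/13
d^2v/dtau^2 = -(Gamma_vuu*(-1/4)^2 + 2*Gamma_vuv*(-1/4)*(2) + Gamma_vvv*(2)^2) = 20/13

Answer: Gamma_uuu = 0, Gamma_uuv = -9/13, Gamma_uvv = -6/13, Gamma_vuu = 0, Gamma_vuv = -12/13, Gamma_vvv = -8/13; accelerations (d^2u/dtau^2, d^2v/dtau^2) = (15/13, 20/13)


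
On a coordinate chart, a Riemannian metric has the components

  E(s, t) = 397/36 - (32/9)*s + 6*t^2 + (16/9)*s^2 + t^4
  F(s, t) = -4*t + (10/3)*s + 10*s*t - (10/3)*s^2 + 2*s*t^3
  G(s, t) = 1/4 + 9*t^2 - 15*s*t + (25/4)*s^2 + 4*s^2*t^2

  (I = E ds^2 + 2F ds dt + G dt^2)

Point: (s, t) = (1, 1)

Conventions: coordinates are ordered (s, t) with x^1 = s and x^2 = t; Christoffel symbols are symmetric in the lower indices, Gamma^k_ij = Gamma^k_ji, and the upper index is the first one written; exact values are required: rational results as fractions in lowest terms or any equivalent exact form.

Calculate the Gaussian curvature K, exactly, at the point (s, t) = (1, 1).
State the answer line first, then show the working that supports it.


Answer: K = -537/5329

E = 65/4, F = 8, G = 9/2, EG - F^2 = 73/8 at the point
E_s = 0, E_t = 16, F_s = 26/3, F_t = 12, G_s = 11/2, G_t = 11
E_tt = 24, F_st = 16, G_ss = 41/2
Apply the Brioschi formula K = (det M1 - det M2)/(EG - F^2)^2 over the derivative matrices of E, F, G.
M1 = [[-E_tt/2 + F_st - G_ss/2, E_s/2, F_s - E_t/2], [F_t - G_s/2, E, F], [G_t/2, F, G]] = [[-25/4, 0, 2/3], [37/4, 65/4, 8], [11/2, 8, 9/2]]; det M1 = -2153/32
M2 = [[0, E_t/2, G_s/2], [E_t/2, E, F], [G_s/2, F, G]] = [[0, 8, 11/4], [8, 65/4, 8], [11/4, 8, 9/2]]; det M2 = -3769/64
det M1 - det M2 = -537/64; K = -537/64 / (73/8)^2 = -537/5329


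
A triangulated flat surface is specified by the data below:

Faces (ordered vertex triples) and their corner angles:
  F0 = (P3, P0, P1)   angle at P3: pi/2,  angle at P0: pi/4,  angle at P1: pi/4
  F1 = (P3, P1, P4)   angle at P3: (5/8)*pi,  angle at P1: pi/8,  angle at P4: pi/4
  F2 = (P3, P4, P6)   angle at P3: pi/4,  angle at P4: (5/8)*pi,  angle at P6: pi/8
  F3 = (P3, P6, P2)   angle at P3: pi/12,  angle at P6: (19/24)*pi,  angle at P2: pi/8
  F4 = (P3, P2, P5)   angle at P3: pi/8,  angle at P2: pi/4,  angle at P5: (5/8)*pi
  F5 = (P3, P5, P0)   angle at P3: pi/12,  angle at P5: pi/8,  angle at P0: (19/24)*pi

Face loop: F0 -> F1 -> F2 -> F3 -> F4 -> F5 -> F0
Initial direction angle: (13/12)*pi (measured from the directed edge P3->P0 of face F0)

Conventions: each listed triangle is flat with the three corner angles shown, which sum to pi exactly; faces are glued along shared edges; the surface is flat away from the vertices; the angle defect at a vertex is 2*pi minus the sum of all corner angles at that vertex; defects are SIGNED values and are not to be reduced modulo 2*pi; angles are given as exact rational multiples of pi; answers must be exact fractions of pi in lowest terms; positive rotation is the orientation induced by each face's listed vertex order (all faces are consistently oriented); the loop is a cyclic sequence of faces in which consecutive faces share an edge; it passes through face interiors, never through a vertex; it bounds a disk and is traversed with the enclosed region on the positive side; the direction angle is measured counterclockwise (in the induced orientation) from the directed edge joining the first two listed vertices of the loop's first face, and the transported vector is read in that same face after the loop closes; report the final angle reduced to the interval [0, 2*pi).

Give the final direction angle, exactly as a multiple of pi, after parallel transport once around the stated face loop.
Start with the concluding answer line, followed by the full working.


Answer: final direction angle = (17/12)*pi

enclosed vertex P3: corner angles sum to (5/3)*pi, defect = 2*pi - (5/3)*pi = pi/3
transport around the loop rotates by the sum of enclosed defects; add to the initial angle mod 2*pi
final angle = (13/12)*pi + pi/3 = (17/12)*pi (mod 2*pi)


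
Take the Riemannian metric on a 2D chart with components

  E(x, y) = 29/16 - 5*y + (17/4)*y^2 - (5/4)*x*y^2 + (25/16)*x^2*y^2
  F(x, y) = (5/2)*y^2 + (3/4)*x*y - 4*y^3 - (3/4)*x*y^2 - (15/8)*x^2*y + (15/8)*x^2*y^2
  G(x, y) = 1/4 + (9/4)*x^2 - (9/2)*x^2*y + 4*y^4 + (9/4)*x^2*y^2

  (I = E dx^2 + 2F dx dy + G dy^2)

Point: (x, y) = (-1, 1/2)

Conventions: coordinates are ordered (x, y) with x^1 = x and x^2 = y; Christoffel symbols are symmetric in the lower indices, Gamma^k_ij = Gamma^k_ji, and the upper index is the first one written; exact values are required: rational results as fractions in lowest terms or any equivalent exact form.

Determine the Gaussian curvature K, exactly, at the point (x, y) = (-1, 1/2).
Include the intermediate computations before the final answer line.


E = 69/64, F = -17/32, G = 17/16, EG - F^2 = 221/256 at the point
E_x = -35/32, E_y = 33/16, F_x = 9/8, F_y = -1/2, G_x = -9/8, G_y = -1/4
E_yy = 113/8, F_xy = 0, G_xx = 9/8
Apply the Brioschi formula K = (det M1 - det M2)/(EG - F^2)^2 over the derivative matrices of E, F, G.
M1 = [[-E_yy/2 + F_xy - G_xx/2, E_x/2, F_x - E_y/2], [F_y - G_x/2, E, F], [G_y/2, F, G]] = [[-61/8, -35/64, 3/32], [1/16, 69/64, -17/32], [-1/8, -17/32, 17/16]]; det M1 = -26923/4096
M2 = [[0, E_y/2, G_x/2], [E_y/2, E, F], [G_x/2, F, G]] = [[0, 33/32, -9/16], [33/32, 69/64, -17/32], [-9/16, -17/32, 17/16]]; det M2 = -3501/4096
det M1 - det M2 = -11711/2048; K = -11711/2048 / (221/256)^2 = -374752/48841

Answer: K = -374752/48841


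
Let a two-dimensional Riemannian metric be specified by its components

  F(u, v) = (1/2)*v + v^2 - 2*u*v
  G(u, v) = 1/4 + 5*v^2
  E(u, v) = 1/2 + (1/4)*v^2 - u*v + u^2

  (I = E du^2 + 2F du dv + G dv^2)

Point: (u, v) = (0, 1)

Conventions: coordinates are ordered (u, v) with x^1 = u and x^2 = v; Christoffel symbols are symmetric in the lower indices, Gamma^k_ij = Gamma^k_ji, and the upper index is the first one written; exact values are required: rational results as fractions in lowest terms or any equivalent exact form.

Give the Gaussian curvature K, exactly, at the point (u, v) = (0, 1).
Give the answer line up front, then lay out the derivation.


Answer: K = -56/243

E = 3/4, F = 3/2, G = 21/4, EG - F^2 = 27/16 at the point
E_u = -1, E_v = 1/2, F_u = -2, F_v = 5/2, G_u = 0, G_v = 10
E_vv = 1/2, F_uv = -2, G_uu = 0
Using the Brioschi determinant formula for K from the metric derivatives:
M1 = [[-E_vv/2 + F_uv - G_uu/2, E_u/2, F_u - E_v/2], [F_v - G_u/2, E, F], [G_v/2, F, G]] = [[-9/4, -1/2, -9/4], [5/2, 3/4, 3/2], [5, 3/2, 21/4]]; det M1 = -63/64
M2 = [[0, E_v/2, G_u/2], [E_v/2, E, F], [G_u/2, F, G]] = [[0, 1/4, 0], [1/4, 3/4, 3/2], [0, 3/2, 21/4]]; det M2 = -21/64
det M1 - det M2 = -21/32; K = -21/32 / (27/16)^2 = -56/243


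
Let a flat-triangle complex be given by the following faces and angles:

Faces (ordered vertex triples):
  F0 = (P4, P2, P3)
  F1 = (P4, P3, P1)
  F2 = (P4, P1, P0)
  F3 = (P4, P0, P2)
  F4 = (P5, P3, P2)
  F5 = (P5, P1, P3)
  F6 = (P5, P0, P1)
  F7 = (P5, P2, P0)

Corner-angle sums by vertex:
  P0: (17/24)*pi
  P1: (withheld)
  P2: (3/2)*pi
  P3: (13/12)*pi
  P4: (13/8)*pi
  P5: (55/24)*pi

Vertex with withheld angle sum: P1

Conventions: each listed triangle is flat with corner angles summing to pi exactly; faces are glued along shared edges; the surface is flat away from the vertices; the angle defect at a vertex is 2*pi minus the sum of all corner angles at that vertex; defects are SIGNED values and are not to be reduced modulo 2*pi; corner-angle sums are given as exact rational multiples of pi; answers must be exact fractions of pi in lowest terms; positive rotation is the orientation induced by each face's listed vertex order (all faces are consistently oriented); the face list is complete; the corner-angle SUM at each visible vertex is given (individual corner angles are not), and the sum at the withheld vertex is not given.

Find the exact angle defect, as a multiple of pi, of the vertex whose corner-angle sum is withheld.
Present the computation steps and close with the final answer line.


V = 6, E = 12, F = 8; chi = V - E + F = 2
Gauss-Bonnet: total defect = 2*pi*chi = 4*pi; visible defects sum to (67/24)*pi

Answer: defect(P1) = (29/24)*pi


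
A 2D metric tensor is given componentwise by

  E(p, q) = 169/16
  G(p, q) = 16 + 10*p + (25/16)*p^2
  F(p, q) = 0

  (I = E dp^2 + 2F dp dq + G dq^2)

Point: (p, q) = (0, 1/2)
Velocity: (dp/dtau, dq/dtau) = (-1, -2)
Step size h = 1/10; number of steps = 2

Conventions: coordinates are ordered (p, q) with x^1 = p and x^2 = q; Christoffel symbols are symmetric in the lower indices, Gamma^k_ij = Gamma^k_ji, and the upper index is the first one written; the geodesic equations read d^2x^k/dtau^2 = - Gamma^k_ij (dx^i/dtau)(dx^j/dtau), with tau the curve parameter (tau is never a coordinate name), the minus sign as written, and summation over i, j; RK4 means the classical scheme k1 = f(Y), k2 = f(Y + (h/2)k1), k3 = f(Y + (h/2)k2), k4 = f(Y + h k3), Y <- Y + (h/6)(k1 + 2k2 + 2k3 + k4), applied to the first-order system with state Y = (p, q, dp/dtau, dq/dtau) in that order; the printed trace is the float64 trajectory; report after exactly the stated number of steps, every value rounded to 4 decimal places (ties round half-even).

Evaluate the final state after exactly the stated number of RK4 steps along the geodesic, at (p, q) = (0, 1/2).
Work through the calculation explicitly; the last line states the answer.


f(Y) = (dp/dtau, dq/dtau, -Gamma^p_ij Y'^i Y'^j, -Gamma^q_ij Y'^i Y'^j) with the Gammas evaluated at the stage position; h = 0.100000; intermediate values shown to 6 dp
step 0: p = 0.0000, q = 0.5000, dp/dtau = -1.0000, dq/dtau = -2.0000
step 1:
  k1: at (p, q) = (0.000000, 0.500000), (dp/dtau, dq/dtau) = (-1.000000, -2.000000); Gamma_ppp = 0.000000, Gamma_ppq = 0.000000, Gamma_pqq = -0.473373, Gamma_qpp = 0.000000, Gamma_qpq = 0.312500, Gamma_qqq = 0.000000; k1 = (-1.000000, -2.000000, 1.893491, -1.250000)
  k2: at (p, q) = (-0.050000, 0.400000), (dp/dtau, dq/dtau) = (-0.905325, -2.062500); Gamma_ppp = 0.000000, Gamma_ppq = 0.000000, Gamma_pqq = -0.465976, Gamma_qpp = 0.000000, Gamma_qpq = 0.317460, Gamma_qqq = 0.000000; k2 = (-0.905325, -2.062500, 1.982220, -1.185545)
  k3: at (p, q) = (-0.045266, 0.396875), (dp/dtau, dq/dtau) = (-0.900889, -2.059277); Gamma_ppp = 0.000000, Gamma_ppq = 0.000000, Gamma_pqq = -0.466677, Gamma_qpp = 0.000000, Gamma_qpq = 0.316984, Gamma_qqq = 0.000000; k3 = (-0.900889, -2.059277, 1.978999, -1.176125)
  k4: at (p, q) = (-0.090089, 0.294072), (dp/dtau, dq/dtau) = (-0.802100, -2.117612); Gamma_ppp = 0.000000, Gamma_ppq = 0.000000, Gamma_pqq = -0.460046, Gamma_qpp = 0.000000, Gamma_qpq = 0.321553, Gamma_qqq = 0.000000; k4 = (-0.802100, -2.117612, 2.062976, -1.092338)
  Y <- Y + (h/6)(k1 + 2k2 + 2k3 + k4): p = -0.0902, q = 0.2940, dp/dtau = -0.8020, dq/dtau = -2.1178
step 2:
  k1: at (p, q) = (-0.090242, 0.293981), (dp/dtau, dq/dtau) = (-0.802018, -2.117761); Gamma_ppp = 0.000000, Gamma_ppq = 0.000000, Gamma_pqq = -0.460023, Gamma_qpp = 0.000000, Gamma_qpq = 0.321568, Gamma_qqq = 0.000000; k1 = (-0.802018, -2.117761, 2.063165, -1.092357)
  k2: at (p, q) = (-0.130343, 0.188092), (dp/dtau, dq/dtau) = (-0.698860, -2.172379); Gamma_ppp = 0.000000, Gamma_ppq = 0.000000, Gamma_pqq = -0.454091, Gamma_qpp = 0.000000, Gamma_qpq = 0.325769, Gamma_qqq = 0.000000; k2 = (-0.698860, -2.172379, 2.142962, -0.989159)
  k3: at (p, q) = (-0.125185, 0.185362), (dp/dtau, dq/dtau) = (-0.694870, -2.167219); Gamma_ppp = 0.000000, Gamma_ppq = 0.000000, Gamma_pqq = -0.454854, Gamma_qpp = 0.000000, Gamma_qpq = 0.325223, Gamma_qqq = 0.000000; k3 = (-0.694870, -2.167219, 2.136377, -0.979530)
  k4: at (p, q) = (-0.159729, 0.077259), (dp/dtau, dq/dtau) = (-0.588381, -2.215714); Gamma_ppp = 0.000000, Gamma_ppq = 0.000000, Gamma_pqq = -0.449744, Gamma_qpp = 0.000000, Gamma_qpq = 0.328918, Gamma_qqq = 0.000000; k4 = (-0.588381, -2.215714, 2.207970, -0.857610)
  Y <- Y + (h/6)(k1 + 2k2 + 2k3 + k4): p = -0.1599, q = 0.0771, dp/dtau = -0.5882, dq/dtau = -2.2159

Answer: p = -0.1599, q = 0.0771, dp/dtau = -0.5882, dq/dtau = -2.2159


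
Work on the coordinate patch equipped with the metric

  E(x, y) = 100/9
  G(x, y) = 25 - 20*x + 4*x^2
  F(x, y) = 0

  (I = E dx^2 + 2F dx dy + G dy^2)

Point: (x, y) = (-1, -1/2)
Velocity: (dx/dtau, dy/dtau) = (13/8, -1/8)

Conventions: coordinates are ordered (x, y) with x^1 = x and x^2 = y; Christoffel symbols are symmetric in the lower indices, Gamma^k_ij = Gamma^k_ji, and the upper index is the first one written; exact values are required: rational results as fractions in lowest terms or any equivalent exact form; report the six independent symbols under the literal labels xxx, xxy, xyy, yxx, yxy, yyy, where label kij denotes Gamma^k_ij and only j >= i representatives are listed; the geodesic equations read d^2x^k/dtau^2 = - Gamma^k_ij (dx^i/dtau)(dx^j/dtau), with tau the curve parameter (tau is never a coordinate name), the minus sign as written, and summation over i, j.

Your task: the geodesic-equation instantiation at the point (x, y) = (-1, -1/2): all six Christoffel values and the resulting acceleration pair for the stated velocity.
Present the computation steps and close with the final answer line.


E = 100/9, F = 0, G = 49 at the point
E_x = 0, E_y = 0, F_x = 0, F_y = 0, G_x = -28, G_y = 0
EG - F^2 = 4900/9;  g^inv = (9/4900) * [[49, 0], [0, 100/9]]
first-kind symbols [ij,l] = (1/2)(d_i g_jl + d_j g_il - d_l g_ij): [xx,x] = E_x/2 = 0, [xx,y] = F_x - E_y/2 = 0, [xy,x] = E_y/2 = 0, [xy,y] = G_x/2 = -14, [yy,x] = F_y - G_x/2 = 14, [yy,y] = G_y/2 = 0
Gamma^x_ij = (G*[ij,x] - F*[ij,y])/(EG - F^2), Gamma^y_ij = (E*[ij,y] - F*[ij,x])/(EG - F^2)
Gamma_xxx = 0, Gamma_xxy = 0, Gamma_xyy = 63/50, Gamma_yxx = 0, Gamma_yxy = -2/7, Gamma_yyy = 0
d^2x/dtau^2 = -(Gamma_xxx*(13/8)^2 + 2*Gamma_xxy*(13/8)*(-1/8) + Gamma_xyy*(-1/8)^2) = -63/3200
d^2y/dtau^2 = -(Gamma_yxx*(13/8)^2 + 2*Gamma_yxy*(13/8)*(-1/8) + Gamma_yyy*(-1/8)^2) = -13/112

Answer: Gamma_xxx = 0, Gamma_xxy = 0, Gamma_xyy = 63/50, Gamma_yxx = 0, Gamma_yxy = -2/7, Gamma_yyy = 0; accelerations (d^2x/dtau^2, d^2y/dtau^2) = (-63/3200, -13/112)


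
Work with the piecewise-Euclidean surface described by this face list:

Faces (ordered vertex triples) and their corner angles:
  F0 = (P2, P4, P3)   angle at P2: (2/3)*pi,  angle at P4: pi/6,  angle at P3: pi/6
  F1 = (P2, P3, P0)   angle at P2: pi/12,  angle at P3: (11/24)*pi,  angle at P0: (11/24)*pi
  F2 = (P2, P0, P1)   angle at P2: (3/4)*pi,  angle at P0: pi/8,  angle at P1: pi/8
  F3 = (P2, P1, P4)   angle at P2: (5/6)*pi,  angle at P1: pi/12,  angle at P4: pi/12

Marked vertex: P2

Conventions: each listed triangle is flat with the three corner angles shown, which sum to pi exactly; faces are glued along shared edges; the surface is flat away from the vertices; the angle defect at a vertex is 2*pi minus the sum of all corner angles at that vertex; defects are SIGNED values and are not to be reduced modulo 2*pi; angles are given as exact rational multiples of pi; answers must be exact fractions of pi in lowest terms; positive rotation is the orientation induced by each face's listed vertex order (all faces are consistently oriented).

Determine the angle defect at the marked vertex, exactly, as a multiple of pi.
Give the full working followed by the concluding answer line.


Sum of corner angles at P2: (7/3)*pi
defect = 2*pi - (7/3)*pi

Answer: defect(P2) = -pi/3


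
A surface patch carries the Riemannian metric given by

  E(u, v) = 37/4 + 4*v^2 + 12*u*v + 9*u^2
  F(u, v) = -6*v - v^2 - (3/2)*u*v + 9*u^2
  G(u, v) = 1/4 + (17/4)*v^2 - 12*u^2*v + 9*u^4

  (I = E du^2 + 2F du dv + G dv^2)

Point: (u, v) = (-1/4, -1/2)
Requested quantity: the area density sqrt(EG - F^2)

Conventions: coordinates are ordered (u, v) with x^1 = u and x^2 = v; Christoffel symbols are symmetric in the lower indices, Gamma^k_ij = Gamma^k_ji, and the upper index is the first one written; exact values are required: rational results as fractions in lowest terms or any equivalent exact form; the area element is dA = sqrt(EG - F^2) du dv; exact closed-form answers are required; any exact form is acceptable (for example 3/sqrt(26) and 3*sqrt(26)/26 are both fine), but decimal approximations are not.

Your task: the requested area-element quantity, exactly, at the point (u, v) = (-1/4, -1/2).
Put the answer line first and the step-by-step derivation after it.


Answer: sqrt(EG - F^2) = sqrt(46877)/64

E = 197/16, F = 25/8, G = 441/256; EG - F^2 = 46877/4096
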